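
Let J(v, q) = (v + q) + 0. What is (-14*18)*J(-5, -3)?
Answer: 2016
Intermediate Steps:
J(v, q) = q + v (J(v, q) = (q + v) + 0 = q + v)
(-14*18)*J(-5, -3) = (-14*18)*(-3 - 5) = -252*(-8) = 2016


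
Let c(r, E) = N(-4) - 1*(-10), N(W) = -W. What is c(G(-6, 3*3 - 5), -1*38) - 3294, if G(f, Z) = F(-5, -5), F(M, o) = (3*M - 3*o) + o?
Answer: -3280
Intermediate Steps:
F(M, o) = -2*o + 3*M (F(M, o) = (-3*o + 3*M) + o = -2*o + 3*M)
G(f, Z) = -5 (G(f, Z) = -2*(-5) + 3*(-5) = 10 - 15 = -5)
c(r, E) = 14 (c(r, E) = -1*(-4) - 1*(-10) = 4 + 10 = 14)
c(G(-6, 3*3 - 5), -1*38) - 3294 = 14 - 3294 = -3280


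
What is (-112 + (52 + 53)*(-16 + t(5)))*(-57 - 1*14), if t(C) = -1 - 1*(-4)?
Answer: 104867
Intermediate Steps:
t(C) = 3 (t(C) = -1 + 4 = 3)
(-112 + (52 + 53)*(-16 + t(5)))*(-57 - 1*14) = (-112 + (52 + 53)*(-16 + 3))*(-57 - 1*14) = (-112 + 105*(-13))*(-57 - 14) = (-112 - 1365)*(-71) = -1477*(-71) = 104867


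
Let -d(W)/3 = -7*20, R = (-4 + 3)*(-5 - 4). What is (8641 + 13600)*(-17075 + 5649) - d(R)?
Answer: -254126086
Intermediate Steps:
R = 9 (R = -1*(-9) = 9)
d(W) = 420 (d(W) = -(-21)*20 = -3*(-140) = 420)
(8641 + 13600)*(-17075 + 5649) - d(R) = (8641 + 13600)*(-17075 + 5649) - 1*420 = 22241*(-11426) - 420 = -254125666 - 420 = -254126086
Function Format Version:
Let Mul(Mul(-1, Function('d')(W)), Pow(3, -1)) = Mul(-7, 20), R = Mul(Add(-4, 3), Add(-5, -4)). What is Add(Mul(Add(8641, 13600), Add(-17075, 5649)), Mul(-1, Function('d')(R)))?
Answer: -254126086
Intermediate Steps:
R = 9 (R = Mul(-1, -9) = 9)
Function('d')(W) = 420 (Function('d')(W) = Mul(-3, Mul(-7, 20)) = Mul(-3, -140) = 420)
Add(Mul(Add(8641, 13600), Add(-17075, 5649)), Mul(-1, Function('d')(R))) = Add(Mul(Add(8641, 13600), Add(-17075, 5649)), Mul(-1, 420)) = Add(Mul(22241, -11426), -420) = Add(-254125666, -420) = -254126086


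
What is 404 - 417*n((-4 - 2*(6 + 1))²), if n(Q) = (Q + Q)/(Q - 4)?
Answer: -17617/40 ≈ -440.42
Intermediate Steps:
n(Q) = 2*Q/(-4 + Q) (n(Q) = (2*Q)/(-4 + Q) = 2*Q/(-4 + Q))
404 - 417*n((-4 - 2*(6 + 1))²) = 404 - 834*(-4 - 2*(6 + 1))²/(-4 + (-4 - 2*(6 + 1))²) = 404 - 834*(-4 - 2*7)²/(-4 + (-4 - 2*7)²) = 404 - 834*(-4 - 14)²/(-4 + (-4 - 14)²) = 404 - 834*(-18)²/(-4 + (-18)²) = 404 - 834*324/(-4 + 324) = 404 - 834*324/320 = 404 - 417*81/40 = 404 - 33777/40 = -17617/40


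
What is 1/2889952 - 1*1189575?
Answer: -3437814650399/2889952 ≈ -1.1896e+6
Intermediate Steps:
1/2889952 - 1*1189575 = 1/2889952 - 1189575 = -3437814650399/2889952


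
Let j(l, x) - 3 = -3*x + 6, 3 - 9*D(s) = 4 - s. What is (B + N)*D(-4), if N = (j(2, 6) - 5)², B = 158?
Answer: -590/3 ≈ -196.67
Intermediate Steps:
D(s) = -⅑ + s/9 (D(s) = ⅓ - (4 - s)/9 = ⅓ + (-4/9 + s/9) = -⅑ + s/9)
j(l, x) = 9 - 3*x (j(l, x) = 3 + (-3*x + 6) = 3 + (6 - 3*x) = 9 - 3*x)
N = 196 (N = ((9 - 3*6) - 5)² = ((9 - 18) - 5)² = (-9 - 5)² = (-14)² = 196)
(B + N)*D(-4) = (158 + 196)*(-⅑ + (⅑)*(-4)) = 354*(-⅑ - 4/9) = 354*(-5/9) = -590/3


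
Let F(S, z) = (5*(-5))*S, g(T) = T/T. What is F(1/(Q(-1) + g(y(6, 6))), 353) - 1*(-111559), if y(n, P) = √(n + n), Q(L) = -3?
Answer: 223143/2 ≈ 1.1157e+5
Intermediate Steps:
y(n, P) = √2*√n (y(n, P) = √(2*n) = √2*√n)
g(T) = 1
F(S, z) = -25*S
F(1/(Q(-1) + g(y(6, 6))), 353) - 1*(-111559) = -25/(-3 + 1) - 1*(-111559) = -25/(-2) + 111559 = -25*(-½) + 111559 = 25/2 + 111559 = 223143/2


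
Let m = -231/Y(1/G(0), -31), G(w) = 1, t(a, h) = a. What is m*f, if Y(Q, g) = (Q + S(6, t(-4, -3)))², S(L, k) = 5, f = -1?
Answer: 77/12 ≈ 6.4167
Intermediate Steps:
Y(Q, g) = (5 + Q)² (Y(Q, g) = (Q + 5)² = (5 + Q)²)
m = -77/12 (m = -231/(5 + 1/1)² = -231/(5 + 1)² = -231/(6²) = -231/36 = -231*1/36 = -77/12 ≈ -6.4167)
m*f = -77/12*(-1) = 77/12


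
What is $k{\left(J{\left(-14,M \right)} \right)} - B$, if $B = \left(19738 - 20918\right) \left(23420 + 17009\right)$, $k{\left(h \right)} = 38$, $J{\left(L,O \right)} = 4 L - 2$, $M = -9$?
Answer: $47706258$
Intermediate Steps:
$J{\left(L,O \right)} = -2 + 4 L$
$B = -47706220$ ($B = \left(-1180\right) 40429 = -47706220$)
$k{\left(J{\left(-14,M \right)} \right)} - B = 38 - -47706220 = 38 + 47706220 = 47706258$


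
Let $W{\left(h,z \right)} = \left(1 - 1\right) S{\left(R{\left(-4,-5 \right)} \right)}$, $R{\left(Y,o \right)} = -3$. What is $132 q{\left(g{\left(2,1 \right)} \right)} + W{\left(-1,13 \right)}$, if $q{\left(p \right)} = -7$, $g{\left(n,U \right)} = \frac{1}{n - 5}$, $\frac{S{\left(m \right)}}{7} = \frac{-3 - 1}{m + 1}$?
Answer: $-924$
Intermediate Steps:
$S{\left(m \right)} = - \frac{28}{1 + m}$ ($S{\left(m \right)} = 7 \frac{-3 - 1}{m + 1} = 7 \left(- \frac{4}{1 + m}\right) = - \frac{28}{1 + m}$)
$g{\left(n,U \right)} = \frac{1}{-5 + n}$
$W{\left(h,z \right)} = 0$ ($W{\left(h,z \right)} = \left(1 - 1\right) \left(- \frac{28}{1 - 3}\right) = 0 \left(- \frac{28}{-2}\right) = 0 \left(\left(-28\right) \left(- \frac{1}{2}\right)\right) = 0 \cdot 14 = 0$)
$132 q{\left(g{\left(2,1 \right)} \right)} + W{\left(-1,13 \right)} = 132 \left(-7\right) + 0 = -924 + 0 = -924$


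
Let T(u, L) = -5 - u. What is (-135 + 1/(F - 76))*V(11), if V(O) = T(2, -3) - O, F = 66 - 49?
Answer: 143388/59 ≈ 2430.3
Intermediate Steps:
F = 17
V(O) = -7 - O (V(O) = (-5 - 1*2) - O = (-5 - 2) - O = -7 - O)
(-135 + 1/(F - 76))*V(11) = (-135 + 1/(17 - 76))*(-7 - 1*11) = (-135 + 1/(-59))*(-7 - 11) = (-135 - 1/59)*(-18) = -7966/59*(-18) = 143388/59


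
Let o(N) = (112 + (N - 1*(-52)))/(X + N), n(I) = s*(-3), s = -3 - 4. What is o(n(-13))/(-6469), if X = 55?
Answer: -185/491644 ≈ -0.00037629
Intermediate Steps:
s = -7
n(I) = 21 (n(I) = -7*(-3) = 21)
o(N) = (164 + N)/(55 + N) (o(N) = (112 + (N - 1*(-52)))/(55 + N) = (112 + (N + 52))/(55 + N) = (112 + (52 + N))/(55 + N) = (164 + N)/(55 + N))
o(n(-13))/(-6469) = ((164 + 21)/(55 + 21))/(-6469) = (185/76)*(-1/6469) = -185/491644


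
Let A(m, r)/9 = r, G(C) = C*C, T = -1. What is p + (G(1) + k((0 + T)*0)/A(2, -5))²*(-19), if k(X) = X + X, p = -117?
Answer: -136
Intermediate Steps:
k(X) = 2*X
G(C) = C²
A(m, r) = 9*r
p + (G(1) + k((0 + T)*0)/A(2, -5))²*(-19) = -117 + (1² + (2*((0 - 1)*0))/((9*(-5))))²*(-19) = -117 + (1 + (2*(-1*0))/(-45))²*(-19) = -117 + (1 + (2*0)*(-1/45))²*(-19) = -117 + (1 + 0*(-1/45))²*(-19) = -117 + (1 + 0)²*(-19) = -117 + 1²*(-19) = -117 + 1*(-19) = -117 - 19 = -136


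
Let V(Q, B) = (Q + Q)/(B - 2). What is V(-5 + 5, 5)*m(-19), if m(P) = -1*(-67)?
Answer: 0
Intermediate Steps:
V(Q, B) = 2*Q/(-2 + B) (V(Q, B) = (2*Q)/(-2 + B) = 2*Q/(-2 + B))
m(P) = 67
V(-5 + 5, 5)*m(-19) = (2*(-5 + 5)/(-2 + 5))*67 = (2*0/3)*67 = (2*0*(⅓))*67 = 0*67 = 0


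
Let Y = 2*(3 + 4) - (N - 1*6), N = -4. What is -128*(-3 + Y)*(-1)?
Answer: 2688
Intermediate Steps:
Y = 24 (Y = 2*(3 + 4) - (-4 - 1*6) = 2*7 - (-4 - 6) = 14 - 1*(-10) = 14 + 10 = 24)
-128*(-3 + Y)*(-1) = -128*(-3 + 24)*(-1) = -2688*(-1) = -128*(-21) = 2688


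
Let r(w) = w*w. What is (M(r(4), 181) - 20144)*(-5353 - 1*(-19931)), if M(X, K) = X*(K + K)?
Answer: -209223456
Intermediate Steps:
r(w) = w**2
M(X, K) = 2*K*X (M(X, K) = X*(2*K) = 2*K*X)
(M(r(4), 181) - 20144)*(-5353 - 1*(-19931)) = (2*181*4**2 - 20144)*(-5353 - 1*(-19931)) = (2*181*16 - 20144)*(-5353 + 19931) = (5792 - 20144)*14578 = -14352*14578 = -209223456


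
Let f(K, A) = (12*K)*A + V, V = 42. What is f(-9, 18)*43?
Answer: -81786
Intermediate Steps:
f(K, A) = 42 + 12*A*K (f(K, A) = (12*K)*A + 42 = 12*A*K + 42 = 42 + 12*A*K)
f(-9, 18)*43 = (42 + 12*18*(-9))*43 = (42 - 1944)*43 = -1902*43 = -81786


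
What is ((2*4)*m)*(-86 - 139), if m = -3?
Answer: 5400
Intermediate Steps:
((2*4)*m)*(-86 - 139) = ((2*4)*(-3))*(-86 - 139) = (8*(-3))*(-225) = -24*(-225) = 5400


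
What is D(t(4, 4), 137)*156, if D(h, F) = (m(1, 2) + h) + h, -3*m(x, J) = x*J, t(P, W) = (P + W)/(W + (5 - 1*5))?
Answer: 520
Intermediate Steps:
t(P, W) = (P + W)/W (t(P, W) = (P + W)/(W + (5 - 5)) = (P + W)/(W + 0) = (P + W)/W)
m(x, J) = -J*x/3 (m(x, J) = -x*J/3 = -J*x/3)
D(h, F) = -⅔ + 2*h (D(h, F) = (-⅓*2*1 + h) + h = (-⅔ + h) + h = -⅔ + 2*h)
D(t(4, 4), 137)*156 = (-⅔ + 2*((4 + 4)/4))*156 = (-⅔ + 2*((¼)*8))*156 = (-⅔ + 2*2)*156 = (-⅔ + 4)*156 = (10/3)*156 = 520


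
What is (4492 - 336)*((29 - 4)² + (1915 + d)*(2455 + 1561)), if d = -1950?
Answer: -581569860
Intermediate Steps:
(4492 - 336)*((29 - 4)² + (1915 + d)*(2455 + 1561)) = (4492 - 336)*((29 - 4)² + (1915 - 1950)*(2455 + 1561)) = 4156*(25² - 35*4016) = 4156*(625 - 140560) = 4156*(-139935) = -581569860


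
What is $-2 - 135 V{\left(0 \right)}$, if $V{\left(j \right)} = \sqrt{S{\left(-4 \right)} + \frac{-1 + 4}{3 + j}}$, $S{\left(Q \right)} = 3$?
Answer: $-272$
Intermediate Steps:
$V{\left(j \right)} = \sqrt{3 + \frac{3}{3 + j}}$ ($V{\left(j \right)} = \sqrt{3 + \frac{-1 + 4}{3 + j}} = \sqrt{3 + \frac{3}{3 + j}}$)
$-2 - 135 V{\left(0 \right)} = -2 - 135 \sqrt{3} \sqrt{\frac{4 + 0}{3 + 0}} = -2 - 135 \sqrt{3} \sqrt{\frac{1}{3} \cdot 4} = -2 - 135 \sqrt{3} \sqrt{\frac{4}{3}} = -2 - 135 \sqrt{3} \frac{2 \sqrt{3}}{3} = -2 - 270 = -272$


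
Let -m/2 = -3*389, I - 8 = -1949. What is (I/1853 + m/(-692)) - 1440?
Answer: -926072757/641138 ≈ -1444.4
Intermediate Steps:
I = -1941 (I = 8 - 1949 = -1941)
m = 2334 (m = -(-6)*389 = -2*(-1167) = 2334)
(I/1853 + m/(-692)) - 1440 = (-1941/1853 + 2334/(-692)) - 1440 = (-1941*1/1853 + 2334*(-1/692)) - 1440 = (-1941/1853 - 1167/346) - 1440 = -2834037/641138 - 1440 = -926072757/641138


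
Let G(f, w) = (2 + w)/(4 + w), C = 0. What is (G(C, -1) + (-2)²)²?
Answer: 169/9 ≈ 18.778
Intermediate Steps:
G(f, w) = (2 + w)/(4 + w)
(G(C, -1) + (-2)²)² = ((2 - 1)/(4 - 1) + (-2)²)² = (1/3 + 4)² = ((⅓)*1 + 4)² = (⅓ + 4)² = (13/3)² = 169/9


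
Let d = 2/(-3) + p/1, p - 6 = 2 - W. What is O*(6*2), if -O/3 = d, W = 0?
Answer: -264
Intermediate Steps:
p = 8 (p = 6 + (2 - 1*0) = 6 + (2 + 0) = 6 + 2 = 8)
d = 22/3 (d = 2/(-3) + 8/1 = 2*(-⅓) + 8*1 = -⅔ + 8 = 22/3 ≈ 7.3333)
O = -22 (O = -3*22/3 = -22)
O*(6*2) = -132*2 = -22*12 = -264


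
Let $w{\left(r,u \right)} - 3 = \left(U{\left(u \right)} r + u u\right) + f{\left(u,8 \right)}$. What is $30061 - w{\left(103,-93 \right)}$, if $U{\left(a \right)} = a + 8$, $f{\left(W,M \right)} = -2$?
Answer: $30166$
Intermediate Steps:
$U{\left(a \right)} = 8 + a$
$w{\left(r,u \right)} = 1 + u^{2} + r \left(8 + u\right)$ ($w{\left(r,u \right)} = 3 - \left(2 - u u - \left(8 + u\right) r\right) = 3 - \left(2 - u^{2} - r \left(8 + u\right)\right) = 3 + \left(-2 + u^{2} + r \left(8 + u\right)\right) = 1 + u^{2} + r \left(8 + u\right)$)
$30061 - w{\left(103,-93 \right)} = 30061 - \left(1 + \left(-93\right)^{2} + 103 \left(8 - 93\right)\right) = 30061 - \left(1 + 8649 + 103 \left(-85\right)\right) = 30061 - \left(1 + 8649 - 8755\right) = 30061 - -105 = 30061 + 105 = 30166$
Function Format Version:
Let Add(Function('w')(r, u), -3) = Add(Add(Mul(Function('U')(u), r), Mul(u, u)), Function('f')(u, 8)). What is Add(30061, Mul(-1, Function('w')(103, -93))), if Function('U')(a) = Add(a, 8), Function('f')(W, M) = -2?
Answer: 30166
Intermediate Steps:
Function('U')(a) = Add(8, a)
Function('w')(r, u) = Add(1, Pow(u, 2), Mul(r, Add(8, u))) (Function('w')(r, u) = Add(3, Add(Add(Mul(Add(8, u), r), Mul(u, u)), -2)) = Add(3, Add(Add(Mul(r, Add(8, u)), Pow(u, 2)), -2)) = Add(3, Add(Add(Pow(u, 2), Mul(r, Add(8, u))), -2)) = Add(3, Add(-2, Pow(u, 2), Mul(r, Add(8, u)))) = Add(1, Pow(u, 2), Mul(r, Add(8, u))))
Add(30061, Mul(-1, Function('w')(103, -93))) = Add(30061, Mul(-1, Add(1, Pow(-93, 2), Mul(103, Add(8, -93))))) = Add(30061, Mul(-1, Add(1, 8649, Mul(103, -85)))) = Add(30061, Mul(-1, Add(1, 8649, -8755))) = Add(30061, Mul(-1, -105)) = Add(30061, 105) = 30166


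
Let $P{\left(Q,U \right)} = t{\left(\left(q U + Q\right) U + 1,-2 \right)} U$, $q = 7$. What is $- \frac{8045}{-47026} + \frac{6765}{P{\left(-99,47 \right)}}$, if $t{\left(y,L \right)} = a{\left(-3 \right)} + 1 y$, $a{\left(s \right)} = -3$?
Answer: $\frac{314628415}{1706291384} \approx 0.18439$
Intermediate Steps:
$t{\left(y,L \right)} = -3 + y$ ($t{\left(y,L \right)} = -3 + 1 y = -3 + y$)
$P{\left(Q,U \right)} = U \left(-2 + U \left(Q + 7 U\right)\right)$ ($P{\left(Q,U \right)} = \left(-3 + \left(\left(7 U + Q\right) U + 1\right)\right) U = \left(-3 + \left(\left(Q + 7 U\right) U + 1\right)\right) U = \left(-3 + \left(U \left(Q + 7 U\right) + 1\right)\right) U = \left(-3 + \left(1 + U \left(Q + 7 U\right)\right)\right) U = \left(-2 + U \left(Q + 7 U\right)\right) U = U \left(-2 + U \left(Q + 7 U\right)\right)$)
$- \frac{8045}{-47026} + \frac{6765}{P{\left(-99,47 \right)}} = - \frac{8045}{-47026} + \frac{6765}{47 \left(-2 + 7 \cdot 47^{2} - 4653\right)} = \left(-8045\right) \left(- \frac{1}{47026}\right) + \frac{6765}{47 \left(-2 + 7 \cdot 2209 - 4653\right)} = \frac{8045}{47026} + \frac{6765}{47 \left(-2 + 15463 - 4653\right)} = \frac{8045}{47026} + \frac{6765}{47 \cdot 10808} = \frac{8045}{47026} + \frac{6765}{507976} = \frac{314628415}{1706291384}$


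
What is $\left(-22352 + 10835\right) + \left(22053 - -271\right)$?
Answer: $10807$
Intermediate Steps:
$\left(-22352 + 10835\right) + \left(22053 - -271\right) = -11517 + \left(22053 + 271\right) = -11517 + 22324 = 10807$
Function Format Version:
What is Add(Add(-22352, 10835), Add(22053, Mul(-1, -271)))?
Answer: 10807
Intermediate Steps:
Add(Add(-22352, 10835), Add(22053, Mul(-1, -271))) = Add(-11517, Add(22053, 271)) = Add(-11517, 22324) = 10807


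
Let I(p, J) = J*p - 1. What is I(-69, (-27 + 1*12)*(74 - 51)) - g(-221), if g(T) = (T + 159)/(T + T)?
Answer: 5260653/221 ≈ 23804.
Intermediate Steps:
I(p, J) = -1 + J*p
g(T) = (159 + T)/(2*T) (g(T) = (159 + T)/((2*T)) = (159 + T)*(1/(2*T)) = (159 + T)/(2*T))
I(-69, (-27 + 1*12)*(74 - 51)) - g(-221) = (-1 + ((-27 + 1*12)*(74 - 51))*(-69)) - (159 - 221)/(2*(-221)) = (-1 + ((-27 + 12)*23)*(-69)) - (-1)*(-62)/(2*221) = (-1 - 15*23*(-69)) - 1*31/221 = (-1 - 345*(-69)) - 31/221 = (-1 + 23805) - 31/221 = 23804 - 31/221 = 5260653/221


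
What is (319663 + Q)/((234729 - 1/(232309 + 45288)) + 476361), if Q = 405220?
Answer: 201225346151/197396450729 ≈ 1.0194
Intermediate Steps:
(319663 + Q)/((234729 - 1/(232309 + 45288)) + 476361) = (319663 + 405220)/((234729 - 1/(232309 + 45288)) + 476361) = 724883/((234729 - 1/277597) + 476361) = 724883/(65160066212/277597 + 476361) = 724883/(197396450729/277597) = 724883*(277597/197396450729) = 201225346151/197396450729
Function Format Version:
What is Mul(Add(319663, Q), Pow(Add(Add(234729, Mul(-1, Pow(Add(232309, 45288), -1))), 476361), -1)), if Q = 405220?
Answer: Rational(201225346151, 197396450729) ≈ 1.0194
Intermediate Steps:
Mul(Add(319663, Q), Pow(Add(Add(234729, Mul(-1, Pow(Add(232309, 45288), -1))), 476361), -1)) = Mul(Add(319663, 405220), Pow(Add(Add(234729, Mul(-1, Pow(Add(232309, 45288), -1))), 476361), -1)) = Mul(724883, Pow(Add(Add(234729, Mul(-1, Pow(277597, -1))), 476361), -1)) = Mul(724883, Pow(Add(Add(234729, Mul(-1, Rational(1, 277597))), 476361), -1)) = Mul(724883, Pow(Add(Add(234729, Rational(-1, 277597)), 476361), -1)) = Mul(724883, Pow(Add(Rational(65160066212, 277597), 476361), -1)) = Mul(724883, Pow(Rational(197396450729, 277597), -1)) = Mul(724883, Rational(277597, 197396450729)) = Rational(201225346151, 197396450729)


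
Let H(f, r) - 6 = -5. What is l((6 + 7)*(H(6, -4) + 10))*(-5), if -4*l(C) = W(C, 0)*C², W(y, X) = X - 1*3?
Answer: -306735/4 ≈ -76684.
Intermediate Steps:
W(y, X) = -3 + X (W(y, X) = X - 3 = -3 + X)
H(f, r) = 1 (H(f, r) = 6 - 5 = 1)
l(C) = 3*C²/4 (l(C) = -(-3 + 0)*C²/4 = -(-3)*C²/4 = 3*C²/4)
l((6 + 7)*(H(6, -4) + 10))*(-5) = (3*((6 + 7)*(1 + 10))²/4)*(-5) = (3*(13*11)²/4)*(-5) = ((¾)*143²)*(-5) = ((¾)*20449)*(-5) = (61347/4)*(-5) = -306735/4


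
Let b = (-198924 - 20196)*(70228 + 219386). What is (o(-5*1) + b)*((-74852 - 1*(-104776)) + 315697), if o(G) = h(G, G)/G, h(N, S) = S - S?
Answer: -21933184586021280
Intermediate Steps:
b = -63460219680 (b = -219120*289614 = -63460219680)
h(N, S) = 0
o(G) = 0 (o(G) = 0/G = 0)
(o(-5*1) + b)*((-74852 - 1*(-104776)) + 315697) = (0 - 63460219680)*((-74852 - 1*(-104776)) + 315697) = -63460219680*((-74852 + 104776) + 315697) = -63460219680*(29924 + 315697) = -63460219680*345621 = -21933184586021280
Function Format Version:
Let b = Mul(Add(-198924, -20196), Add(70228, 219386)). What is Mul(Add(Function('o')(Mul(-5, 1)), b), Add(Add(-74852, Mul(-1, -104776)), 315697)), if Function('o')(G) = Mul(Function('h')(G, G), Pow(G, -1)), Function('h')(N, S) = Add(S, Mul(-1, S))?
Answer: -21933184586021280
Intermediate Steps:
b = -63460219680 (b = Mul(-219120, 289614) = -63460219680)
Function('h')(N, S) = 0
Function('o')(G) = 0 (Function('o')(G) = Mul(0, Pow(G, -1)) = 0)
Mul(Add(Function('o')(Mul(-5, 1)), b), Add(Add(-74852, Mul(-1, -104776)), 315697)) = Mul(Add(0, -63460219680), Add(Add(-74852, Mul(-1, -104776)), 315697)) = Mul(-63460219680, Add(Add(-74852, 104776), 315697)) = Mul(-63460219680, Add(29924, 315697)) = Mul(-63460219680, 345621) = -21933184586021280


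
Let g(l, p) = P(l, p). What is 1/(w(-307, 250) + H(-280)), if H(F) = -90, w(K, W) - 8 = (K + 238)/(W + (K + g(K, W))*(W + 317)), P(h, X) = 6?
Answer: -170417/13974125 ≈ -0.012195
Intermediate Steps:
g(l, p) = 6
w(K, W) = 8 + (238 + K)/(W + (6 + K)*(317 + W)) (w(K, W) = 8 + (K + 238)/(W + (K + 6)*(W + 317)) = 8 + (238 + K)/(W + (6 + K)*(317 + W)))
1/(w(-307, 250) + H(-280)) = 1/((15454 + 56*250 + 2537*(-307) + 8*(-307)*250)/(1902 + 7*250 + 317*(-307) - 307*250) - 90) = 1/((15454 + 14000 - 778859 - 614000)/(1902 + 1750 - 97319 - 76750) - 90) = 1/(-1363405/(-170417) - 90) = 1/(-1/170417*(-1363405) - 90) = 1/(1363405/170417 - 90) = 1/(-13974125/170417) = -170417/13974125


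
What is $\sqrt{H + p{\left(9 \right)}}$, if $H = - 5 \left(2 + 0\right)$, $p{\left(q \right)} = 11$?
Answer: $1$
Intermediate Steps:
$H = -10$ ($H = \left(-5\right) 2 = -10$)
$\sqrt{H + p{\left(9 \right)}} = \sqrt{-10 + 11} = \sqrt{1} = 1$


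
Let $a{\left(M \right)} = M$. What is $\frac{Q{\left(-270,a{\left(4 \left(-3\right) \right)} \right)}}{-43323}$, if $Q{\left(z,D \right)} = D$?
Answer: $\frac{4}{14441} \approx 0.00027699$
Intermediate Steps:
$\frac{Q{\left(-270,a{\left(4 \left(-3\right) \right)} \right)}}{-43323} = \frac{4 \left(-3\right)}{-43323} = \left(-12\right) \left(- \frac{1}{43323}\right) = \frac{4}{14441}$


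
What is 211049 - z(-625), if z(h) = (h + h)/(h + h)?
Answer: 211048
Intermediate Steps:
z(h) = 1 (z(h) = (2*h)/((2*h)) = (2*h)*(1/(2*h)) = 1)
211049 - z(-625) = 211049 - 1*1 = 211049 - 1 = 211048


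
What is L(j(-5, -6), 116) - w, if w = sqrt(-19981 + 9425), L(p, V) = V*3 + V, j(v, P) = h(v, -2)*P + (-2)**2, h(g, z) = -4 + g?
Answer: 464 - 2*I*sqrt(2639) ≈ 464.0 - 102.74*I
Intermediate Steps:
j(v, P) = 4 + P*(-4 + v) (j(v, P) = (-4 + v)*P + (-2)**2 = P*(-4 + v) + 4 = 4 + P*(-4 + v))
L(p, V) = 4*V (L(p, V) = 3*V + V = 4*V)
w = 2*I*sqrt(2639) (w = sqrt(-10556) = 2*I*sqrt(2639) ≈ 102.74*I)
L(j(-5, -6), 116) - w = 4*116 - 2*I*sqrt(2639) = 464 - 2*I*sqrt(2639)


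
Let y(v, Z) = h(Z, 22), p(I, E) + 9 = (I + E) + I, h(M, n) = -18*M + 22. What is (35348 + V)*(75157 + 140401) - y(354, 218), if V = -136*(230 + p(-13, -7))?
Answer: 2108161142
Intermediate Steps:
h(M, n) = 22 - 18*M
p(I, E) = -9 + E + 2*I (p(I, E) = -9 + ((I + E) + I) = -9 + ((E + I) + I) = -9 + (E + 2*I) = -9 + E + 2*I)
y(v, Z) = 22 - 18*Z
V = -25568 (V = -136*(230 + (-9 - 7 + 2*(-13))) = -136*(230 + (-9 - 7 - 26)) = -136*(230 - 42) = -136*188 = -25568)
(35348 + V)*(75157 + 140401) - y(354, 218) = (35348 - 25568)*(75157 + 140401) - (22 - 18*218) = 9780*215558 - (22 - 3924) = 2108157240 - 1*(-3902) = 2108157240 + 3902 = 2108161142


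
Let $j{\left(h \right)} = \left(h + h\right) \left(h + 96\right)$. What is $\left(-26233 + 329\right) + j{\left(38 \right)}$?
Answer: $-15720$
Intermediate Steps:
$j{\left(h \right)} = 2 h \left(96 + h\right)$
$\left(-26233 + 329\right) + j{\left(38 \right)} = \left(-26233 + 329\right) + 2 \cdot 38 \left(96 + 38\right) = -25904 + 2 \cdot 38 \cdot 134 = -25904 + 10184 = -15720$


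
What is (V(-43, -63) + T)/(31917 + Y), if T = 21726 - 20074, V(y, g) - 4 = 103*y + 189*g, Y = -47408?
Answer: 14680/15491 ≈ 0.94765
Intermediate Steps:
V(y, g) = 4 + 103*y + 189*g (V(y, g) = 4 + (103*y + 189*g) = 4 + 103*y + 189*g)
T = 1652
(V(-43, -63) + T)/(31917 + Y) = ((4 + 103*(-43) + 189*(-63)) + 1652)/(31917 - 47408) = ((4 - 4429 - 11907) + 1652)/(-15491) = (-16332 + 1652)*(-1/15491) = -14680*(-1/15491) = 14680/15491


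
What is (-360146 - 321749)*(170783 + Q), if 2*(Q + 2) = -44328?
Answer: -101341189215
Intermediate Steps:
Q = -22166 (Q = -2 + (1/2)*(-44328) = -2 - 22164 = -22166)
(-360146 - 321749)*(170783 + Q) = (-360146 - 321749)*(170783 - 22166) = -681895*148617 = -101341189215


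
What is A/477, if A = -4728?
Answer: -1576/159 ≈ -9.9120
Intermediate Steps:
A/477 = -4728/477 = -4728*1/477 = -1576/159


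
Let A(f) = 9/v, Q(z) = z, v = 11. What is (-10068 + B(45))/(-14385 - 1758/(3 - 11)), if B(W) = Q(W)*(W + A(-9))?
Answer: 117424/207757 ≈ 0.56520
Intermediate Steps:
A(f) = 9/11
B(W) = W*(9/11 + W) (B(W) = W*(W + 9/11) = W*(9/11 + W))
(-10068 + B(45))/(-14385 - 1758/(3 - 11)) = (-10068 + (1/11)*45*(9 + 11*45))/(-14385 - 1758/(3 - 11)) = (-10068 + (1/11)*45*(9 + 495))/(-14385 - 1758/(-8)) = (-10068 + (1/11)*45*504)/(-14385 - ⅛*(-1758)) = (-10068 + 22680/11)/(-14385 + 879/4) = -88068/(11*(-56661/4)) = -88068/11*(-4/56661) = 117424/207757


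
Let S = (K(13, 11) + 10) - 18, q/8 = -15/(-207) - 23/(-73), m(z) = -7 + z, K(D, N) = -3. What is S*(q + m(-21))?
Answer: 1379620/5037 ≈ 273.90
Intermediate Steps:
q = 15616/5037 (q = 8*(-15/(-207) - 23/(-73)) = 8*(-15*(-1/207) - 23*(-1/73)) = 8*(5/69 + 23/73) = 8*(1952/5037) = 15616/5037 ≈ 3.1003)
S = -11 (S = (-3 + 10) - 18 = 7 - 18 = -11)
S*(q + m(-21)) = -11*(15616/5037 + (-7 - 21)) = -11*(15616/5037 - 28) = -11*(-125420/5037) = 1379620/5037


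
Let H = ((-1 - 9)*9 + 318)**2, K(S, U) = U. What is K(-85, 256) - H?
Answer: -51728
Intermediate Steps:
H = 51984 (H = (-10*9 + 318)**2 = (-90 + 318)**2 = 228**2 = 51984)
K(-85, 256) - H = 256 - 1*51984 = 256 - 51984 = -51728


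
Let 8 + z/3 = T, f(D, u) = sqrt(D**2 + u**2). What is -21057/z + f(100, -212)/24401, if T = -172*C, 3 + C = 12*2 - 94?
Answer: -7019/12548 + 4*sqrt(3434)/24401 ≈ -0.54977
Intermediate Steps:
C = -73 (C = -3 + (12*2 - 94) = -3 + (24 - 94) = -3 - 70 = -73)
T = 12556 (T = -172*(-73) = 12556)
z = 37644 (z = -24 + 3*12556 = -24 + 37668 = 37644)
-21057/z + f(100, -212)/24401 = -21057/37644 + sqrt(100**2 + (-212)**2)/24401 = -21057*1/37644 + sqrt(10000 + 44944)*(1/24401) = -7019/12548 + sqrt(54944)*(1/24401) = -7019/12548 + (4*sqrt(3434))*(1/24401) = -7019/12548 + 4*sqrt(3434)/24401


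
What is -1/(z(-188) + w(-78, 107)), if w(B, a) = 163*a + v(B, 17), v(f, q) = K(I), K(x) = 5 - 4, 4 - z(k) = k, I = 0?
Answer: -1/17634 ≈ -5.6709e-5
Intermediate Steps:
z(k) = 4 - k
K(x) = 1
v(f, q) = 1
w(B, a) = 1 + 163*a (w(B, a) = 163*a + 1 = 1 + 163*a)
-1/(z(-188) + w(-78, 107)) = -1/((4 - 1*(-188)) + (1 + 163*107)) = -1/((4 + 188) + (1 + 17441)) = -1/(192 + 17442) = -1/17634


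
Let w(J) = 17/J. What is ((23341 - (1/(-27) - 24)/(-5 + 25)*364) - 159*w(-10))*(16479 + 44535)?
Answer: 66029035561/45 ≈ 1.4673e+9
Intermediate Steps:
((23341 - (1/(-27) - 24)/(-5 + 25)*364) - 159*w(-10))*(16479 + 44535) = ((23341 - (1/(-27) - 24)/(-5 + 25)*364) - 2703/(-10))*(16479 + 44535) = ((23341 - (-1/27 - 24)/20*364) - 2703*(-1)/10)*61014 = ((23341 - (-649/27*1/20)*364) - 159*(-17/10))*61014 = ((23341 - (-649)*364/540) + 2703/10)*61014 = ((23341 - 1*(-59059/135)) + 2703/10)*61014 = ((23341 + 59059/135) + 2703/10)*61014 = (3210094/135 + 2703/10)*61014 = (6493169/270)*61014 = 66029035561/45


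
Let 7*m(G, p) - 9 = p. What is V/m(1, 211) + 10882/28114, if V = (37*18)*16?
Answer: 262434191/773135 ≈ 339.44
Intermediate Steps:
m(G, p) = 9/7 + p/7
V = 10656 (V = 666*16 = 10656)
V/m(1, 211) + 10882/28114 = 10656/(9/7 + (1/7)*211) + 10882/28114 = 10656/(9/7 + 211/7) + 10882*(1/28114) = 10656/(220/7) + 5441/14057 = 10656*(7/220) + 5441/14057 = 18648/55 + 5441/14057 = 262434191/773135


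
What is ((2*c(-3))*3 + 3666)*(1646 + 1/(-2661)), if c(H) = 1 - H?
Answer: 5387406150/887 ≈ 6.0737e+6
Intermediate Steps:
((2*c(-3))*3 + 3666)*(1646 + 1/(-2661)) = ((2*(1 - 1*(-3)))*3 + 3666)*(1646 + 1/(-2661)) = ((2*(1 + 3))*3 + 3666)*(1646 - 1/2661) = ((2*4)*3 + 3666)*(4380005/2661) = (8*3 + 3666)*(4380005/2661) = (24 + 3666)*(4380005/2661) = 3690*(4380005/2661) = 5387406150/887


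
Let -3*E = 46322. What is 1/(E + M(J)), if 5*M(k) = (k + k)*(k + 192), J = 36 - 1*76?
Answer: -3/53618 ≈ -5.5951e-5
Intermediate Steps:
J = -40 (J = 36 - 76 = -40)
M(k) = 2*k*(192 + k)/5 (M(k) = ((k + k)*(k + 192))/5 = ((2*k)*(192 + k))/5 = (2*k*(192 + k))/5 = 2*k*(192 + k)/5)
E = -46322/3 (E = -⅓*46322 = -46322/3 ≈ -15441.)
1/(E + M(J)) = 1/(-46322/3 + (⅖)*(-40)*(192 - 40)) = 1/(-46322/3 + (⅖)*(-40)*152) = 1/(-46322/3 - 2432) = 1/(-53618/3) = -3/53618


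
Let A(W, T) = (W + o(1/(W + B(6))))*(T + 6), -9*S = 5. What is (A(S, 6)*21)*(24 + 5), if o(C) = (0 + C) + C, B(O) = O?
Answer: -9628/7 ≈ -1375.4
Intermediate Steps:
S = -5/9 (S = -⅑*5 = -5/9 ≈ -0.55556)
o(C) = 2*C (o(C) = C + C = 2*C)
A(W, T) = (6 + T)*(W + 2/(6 + W)) (A(W, T) = (W + 2/(W + 6))*(T + 6) = (W + 2/(6 + W))*(6 + T) = (6 + T)*(W + 2/(6 + W)))
(A(S, 6)*21)*(24 + 5) = (((12 + 2*6 - 5*(6 + 6)*(6 - 5/9)/9)/(6 - 5/9))*21)*(24 + 5) = (((12 + 12 - 5/9*12*49/9)/(49/9))*21)*29 = ((9*(12 + 12 - 980/27)/49)*21)*29 = (((9/49)*(-332/27))*21)*29 = -332/147*21*29 = -332/7*29 = -9628/7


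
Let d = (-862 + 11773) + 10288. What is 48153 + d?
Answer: 69352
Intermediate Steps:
d = 21199 (d = 10911 + 10288 = 21199)
48153 + d = 48153 + 21199 = 69352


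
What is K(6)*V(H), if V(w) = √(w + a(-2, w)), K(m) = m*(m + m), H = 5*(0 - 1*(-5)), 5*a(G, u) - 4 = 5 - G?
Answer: 144*√170/5 ≈ 375.51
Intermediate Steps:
a(G, u) = 9/5 - G/5 (a(G, u) = ⅘ + (5 - G)/5 = ⅘ + (1 - G/5) = 9/5 - G/5)
H = 25 (H = 5*(0 + 5) = 5*5 = 25)
K(m) = 2*m² (K(m) = m*(2*m) = 2*m²)
V(w) = √(11/5 + w) (V(w) = √(w + (9/5 - ⅕*(-2))) = √(w + (9/5 + ⅖)) = √(w + 11/5) = √(11/5 + w))
K(6)*V(H) = (2*6²)*(√(55 + 25*25)/5) = (2*36)*(√(55 + 625)/5) = 72*(√680/5) = 72*((2*√170)/5) = 72*(2*√170/5) = 144*√170/5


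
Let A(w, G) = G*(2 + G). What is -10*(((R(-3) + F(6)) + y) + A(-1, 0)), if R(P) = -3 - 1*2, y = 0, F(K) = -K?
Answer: 110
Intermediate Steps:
R(P) = -5 (R(P) = -3 - 2 = -5)
-10*(((R(-3) + F(6)) + y) + A(-1, 0)) = -10*(((-5 - 1*6) + 0) + 0*(2 + 0)) = -10*(((-5 - 6) + 0) + 0*2) = -10*((-11 + 0) + 0) = -10*(-11 + 0) = -10*(-11) = 110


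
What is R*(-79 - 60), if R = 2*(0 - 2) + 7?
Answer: -417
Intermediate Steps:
R = 3 (R = 2*(-2) + 7 = -4 + 7 = 3)
R*(-79 - 60) = 3*(-79 - 60) = 3*(-139) = -417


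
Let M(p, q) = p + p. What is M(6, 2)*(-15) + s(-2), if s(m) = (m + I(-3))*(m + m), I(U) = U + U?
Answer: -148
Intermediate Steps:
M(p, q) = 2*p
I(U) = 2*U
s(m) = 2*m*(-6 + m) (s(m) = (m + 2*(-3))*(m + m) = (m - 6)*(2*m) = (-6 + m)*(2*m) = 2*m*(-6 + m))
M(6, 2)*(-15) + s(-2) = (2*6)*(-15) + 2*(-2)*(-6 - 2) = 12*(-15) + 2*(-2)*(-8) = -180 + 32 = -148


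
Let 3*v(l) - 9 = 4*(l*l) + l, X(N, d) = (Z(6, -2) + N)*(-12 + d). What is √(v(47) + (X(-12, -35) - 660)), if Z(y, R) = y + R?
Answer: 2*√670 ≈ 51.769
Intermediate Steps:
Z(y, R) = R + y
X(N, d) = (-12 + d)*(4 + N) (X(N, d) = ((-2 + 6) + N)*(-12 + d) = (4 + N)*(-12 + d) = (-12 + d)*(4 + N))
v(l) = 3 + l/3 + 4*l²/3 (v(l) = 3 + (4*(l*l) + l)/3 = 3 + (4*l² + l)/3 = 3 + (l + 4*l²)/3 = 3 + (l/3 + 4*l²/3) = 3 + l/3 + 4*l²/3)
√(v(47) + (X(-12, -35) - 660)) = √((3 + (⅓)*47 + (4/3)*47²) + ((-48 - 12*(-12) + 4*(-35) - 12*(-35)) - 660)) = √((3 + 47/3 + (4/3)*2209) + ((-48 + 144 - 140 + 420) - 660)) = √((3 + 47/3 + 8836/3) + (376 - 660)) = √(2964 - 284) = √2680 = 2*√670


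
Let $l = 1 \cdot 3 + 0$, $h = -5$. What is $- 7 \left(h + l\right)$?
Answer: $14$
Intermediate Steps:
$l = 3$ ($l = 3 + 0 = 3$)
$- 7 \left(h + l\right) = - 7 \left(-5 + 3\right) = \left(-7\right) \left(-2\right) = 14$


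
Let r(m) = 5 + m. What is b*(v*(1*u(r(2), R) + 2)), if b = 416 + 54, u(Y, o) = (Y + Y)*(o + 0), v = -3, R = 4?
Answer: -81780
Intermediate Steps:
u(Y, o) = 2*Y*o (u(Y, o) = (2*Y)*o = 2*Y*o)
b = 470
b*(v*(1*u(r(2), R) + 2)) = 470*(-3*(1*(2*(5 + 2)*4) + 2)) = 470*(-3*(1*(2*7*4) + 2)) = 470*(-3*(1*56 + 2)) = 470*(-3*(56 + 2)) = 470*(-3*58) = 470*(-174) = -81780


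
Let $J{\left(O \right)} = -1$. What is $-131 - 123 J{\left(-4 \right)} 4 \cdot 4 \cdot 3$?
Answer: $5773$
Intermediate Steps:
$-131 - 123 J{\left(-4 \right)} 4 \cdot 4 \cdot 3 = -131 - 123 - 4 \cdot 4 \cdot 3 = -131 - 123 \left(-1\right) 16 \cdot 3 = -131 - 123 \left(\left(-16\right) 3\right) = -131 - -5904 = -131 + 5904 = 5773$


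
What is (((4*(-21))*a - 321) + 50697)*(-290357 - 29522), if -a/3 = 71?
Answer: -21837499572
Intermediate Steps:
a = -213 (a = -3*71 = -213)
(((4*(-21))*a - 321) + 50697)*(-290357 - 29522) = (((4*(-21))*(-213) - 321) + 50697)*(-290357 - 29522) = ((-84*(-213) - 321) + 50697)*(-319879) = ((17892 - 321) + 50697)*(-319879) = (17571 + 50697)*(-319879) = 68268*(-319879) = -21837499572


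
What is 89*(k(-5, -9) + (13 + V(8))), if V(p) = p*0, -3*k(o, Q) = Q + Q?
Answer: 1691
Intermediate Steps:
k(o, Q) = -2*Q/3 (k(o, Q) = -(Q + Q)/3 = -2*Q/3)
V(p) = 0
89*(k(-5, -9) + (13 + V(8))) = 89*(-⅔*(-9) + (13 + 0)) = 89*(6 + 13) = 89*19 = 1691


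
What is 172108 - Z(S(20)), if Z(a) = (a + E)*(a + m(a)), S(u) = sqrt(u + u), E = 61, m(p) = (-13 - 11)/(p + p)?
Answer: 172080 - 427*sqrt(10)/5 ≈ 1.7181e+5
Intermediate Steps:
m(p) = -12/p (m(p) = -24*1/(2*p) = -12/p)
S(u) = sqrt(2)*sqrt(u) (S(u) = sqrt(2*u) = sqrt(2)*sqrt(u))
Z(a) = (61 + a)*(a - 12/a) (Z(a) = (a + 61)*(a - 12/a) = (61 + a)*(a - 12/a))
172108 - Z(S(20)) = 172108 - (-12 + (sqrt(2)*sqrt(20))**2 - 732*sqrt(10)/20 + 61*(sqrt(2)*sqrt(20))) = 172108 - (-12 + (sqrt(2)*(2*sqrt(5)))**2 - 732*sqrt(10)/20 + 61*(sqrt(2)*(2*sqrt(5)))) = 172108 - (-12 + (2*sqrt(10))**2 - 732*sqrt(10)/20 + 61*(2*sqrt(10))) = 172108 - (-12 + 40 - 183*sqrt(10)/5 + 122*sqrt(10)) = 172108 - (28 + 427*sqrt(10)/5) = 172108 + (-28 - 427*sqrt(10)/5) = 172080 - 427*sqrt(10)/5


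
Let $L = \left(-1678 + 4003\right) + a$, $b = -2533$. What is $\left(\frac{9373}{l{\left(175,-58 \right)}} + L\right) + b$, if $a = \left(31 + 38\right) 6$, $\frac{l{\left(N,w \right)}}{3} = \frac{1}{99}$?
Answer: $309515$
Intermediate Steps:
$l{\left(N,w \right)} = \frac{1}{33}$ ($l{\left(N,w \right)} = \frac{3}{99} = 3 \cdot \frac{1}{99} = \frac{1}{33}$)
$a = 414$ ($a = 69 \cdot 6 = 414$)
$L = 2739$ ($L = \left(-1678 + 4003\right) + 414 = 2325 + 414 = 2739$)
$\left(\frac{9373}{l{\left(175,-58 \right)}} + L\right) + b = \left(9373 \frac{1}{\frac{1}{33}} + 2739\right) - 2533 = \left(9373 \cdot 33 + 2739\right) - 2533 = \left(309309 + 2739\right) - 2533 = 312048 - 2533 = 309515$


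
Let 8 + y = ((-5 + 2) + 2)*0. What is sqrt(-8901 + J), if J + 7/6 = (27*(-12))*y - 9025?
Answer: I*sqrt(552066)/6 ≈ 123.84*I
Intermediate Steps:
y = -8 (y = -8 + ((-5 + 2) + 2)*0 = -8 + (-3 + 2)*0 = -8 - 1*0 = -8 + 0 = -8)
J = -38605/6 (J = -7/6 + ((27*(-12))*(-8) - 9025) = -7/6 + (-324*(-8) - 9025) = -7/6 + (2592 - 9025) = -7/6 - 6433 = -38605/6 ≈ -6434.2)
sqrt(-8901 + J) = sqrt(-8901 - 38605/6) = sqrt(-92011/6) = I*sqrt(552066)/6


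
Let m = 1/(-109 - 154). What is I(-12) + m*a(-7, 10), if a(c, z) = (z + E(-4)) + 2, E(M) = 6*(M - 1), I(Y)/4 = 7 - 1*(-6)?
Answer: 13694/263 ≈ 52.068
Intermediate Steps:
I(Y) = 52 (I(Y) = 4*(7 - 1*(-6)) = 4*(7 + 6) = 4*13 = 52)
E(M) = -6 + 6*M (E(M) = 6*(-1 + M) = -6 + 6*M)
m = -1/263 (m = 1/(-263) = -1/263 ≈ -0.0038023)
a(c, z) = -28 + z (a(c, z) = (z + (-6 + 6*(-4))) + 2 = (z + (-6 - 24)) + 2 = (z - 30) + 2 = (-30 + z) + 2 = -28 + z)
I(-12) + m*a(-7, 10) = 52 - (-28 + 10)/263 = 52 - 1/263*(-18) = 52 + 18/263 = 13694/263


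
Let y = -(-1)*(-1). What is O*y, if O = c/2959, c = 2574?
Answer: -234/269 ≈ -0.86989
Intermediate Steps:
O = 234/269 (O = 2574/2959 = 2574*(1/2959) = 234/269 ≈ 0.86989)
y = -1 (y = -1*1 = -1)
O*y = (234/269)*(-1) = -234/269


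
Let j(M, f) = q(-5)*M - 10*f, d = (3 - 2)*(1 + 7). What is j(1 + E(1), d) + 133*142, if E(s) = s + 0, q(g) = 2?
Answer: 18810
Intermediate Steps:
E(s) = s
d = 8 (d = 1*8 = 8)
j(M, f) = -10*f + 2*M (j(M, f) = 2*M - 10*f = -10*f + 2*M)
j(1 + E(1), d) + 133*142 = (-10*8 + 2*(1 + 1)) + 133*142 = (-80 + 2*2) + 18886 = (-80 + 4) + 18886 = -76 + 18886 = 18810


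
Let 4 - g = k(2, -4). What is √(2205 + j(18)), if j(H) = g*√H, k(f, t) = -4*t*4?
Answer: 3*√(245 - 20*√2) ≈ 44.164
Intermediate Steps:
k(f, t) = -16*t
g = -60 (g = 4 - (-16)*(-4) = 4 - 1*64 = 4 - 64 = -60)
j(H) = -60*√H
√(2205 + j(18)) = √(2205 - 180*√2)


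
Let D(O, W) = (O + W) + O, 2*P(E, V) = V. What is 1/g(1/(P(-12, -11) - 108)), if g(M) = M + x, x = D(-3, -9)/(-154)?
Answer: 34958/3097 ≈ 11.288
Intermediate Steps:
P(E, V) = V/2
D(O, W) = W + 2*O
x = 15/154 (x = (-9 + 2*(-3))/(-154) = (-9 - 6)*(-1/154) = -15*(-1/154) = 15/154 ≈ 0.097403)
g(M) = 15/154 + M (g(M) = M + 15/154 = 15/154 + M)
1/g(1/(P(-12, -11) - 108)) = 1/(15/154 + 1/((1/2)*(-11) - 108)) = 1/(15/154 + 1/(-11/2 - 108)) = 1/(15/154 + 1/(-227/2)) = 1/(15/154 - 2/227) = 1/(3097/34958) = 34958/3097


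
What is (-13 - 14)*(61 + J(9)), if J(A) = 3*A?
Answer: -2376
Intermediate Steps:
(-13 - 14)*(61 + J(9)) = (-13 - 14)*(61 + 3*9) = -27*(61 + 27) = -27*88 = -2376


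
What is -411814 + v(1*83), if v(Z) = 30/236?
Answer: -48594037/118 ≈ -4.1181e+5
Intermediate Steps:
v(Z) = 15/118 (v(Z) = 30*(1/236) = 15/118)
-411814 + v(1*83) = -411814 + 15/118 = -48594037/118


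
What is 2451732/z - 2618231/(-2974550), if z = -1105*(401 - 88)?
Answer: -1277448991157/205758547150 ≈ -6.2085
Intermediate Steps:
z = -345865 (z = -1105*313 = -345865)
2451732/z - 2618231/(-2974550) = 2451732/(-345865) - 2618231/(-2974550) = 2451732*(-1/345865) - 2618231*(-1/2974550) = -2451732/345865 + 2618231/2974550 = -1277448991157/205758547150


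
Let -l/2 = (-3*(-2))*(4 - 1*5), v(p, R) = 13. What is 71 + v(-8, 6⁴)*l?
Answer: 227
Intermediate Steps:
l = 12 (l = -2*(-3*(-2))*(4 - 1*5) = -12*(4 - 5) = -12*(-1) = -2*(-6) = 12)
71 + v(-8, 6⁴)*l = 71 + 13*12 = 71 + 156 = 227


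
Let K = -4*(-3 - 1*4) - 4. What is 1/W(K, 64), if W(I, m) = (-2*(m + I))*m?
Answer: -1/11264 ≈ -8.8778e-5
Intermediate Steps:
K = 24 (K = -4*(-3 - 4) - 4 = -4*(-7) - 4 = 28 - 4 = 24)
W(I, m) = m*(-2*I - 2*m) (W(I, m) = (-2*(I + m))*m = (-2*I - 2*m)*m = m*(-2*I - 2*m))
1/W(K, 64) = 1/(-2*64*(24 + 64)) = 1/(-2*64*88) = 1/(-11264) = -1/11264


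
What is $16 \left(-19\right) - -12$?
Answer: $-292$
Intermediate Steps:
$16 \left(-19\right) - -12 = -304 + 12 = -292$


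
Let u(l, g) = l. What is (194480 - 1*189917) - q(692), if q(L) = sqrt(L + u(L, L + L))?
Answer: 4563 - 2*sqrt(346) ≈ 4525.8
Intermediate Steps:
q(L) = sqrt(2)*sqrt(L) (q(L) = sqrt(L + L) = sqrt(2*L) = sqrt(2)*sqrt(L))
(194480 - 1*189917) - q(692) = (194480 - 1*189917) - sqrt(2)*sqrt(692) = (194480 - 189917) - sqrt(2)*2*sqrt(173) = 4563 - 2*sqrt(346)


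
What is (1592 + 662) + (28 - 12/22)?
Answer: 25096/11 ≈ 2281.5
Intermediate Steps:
(1592 + 662) + (28 - 12/22) = 2254 + (28 + (1/22)*(-12)) = 2254 + (28 - 6/11) = 2254 + 302/11 = 25096/11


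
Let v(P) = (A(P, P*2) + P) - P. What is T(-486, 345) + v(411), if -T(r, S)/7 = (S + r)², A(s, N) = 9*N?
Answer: -131769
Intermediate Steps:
v(P) = 18*P (v(P) = (9*(P*2) + P) - P = (9*(2*P) + P) - P = (18*P + P) - P = 19*P - P = 18*P)
T(r, S) = -7*(S + r)²
T(-486, 345) + v(411) = -7*(345 - 486)² + 18*411 = -7*(-141)² + 7398 = -7*19881 + 7398 = -139167 + 7398 = -131769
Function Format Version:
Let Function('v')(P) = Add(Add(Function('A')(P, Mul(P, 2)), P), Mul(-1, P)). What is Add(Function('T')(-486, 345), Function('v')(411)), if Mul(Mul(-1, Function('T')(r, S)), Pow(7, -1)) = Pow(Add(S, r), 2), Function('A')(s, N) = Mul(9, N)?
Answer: -131769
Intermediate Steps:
Function('v')(P) = Mul(18, P) (Function('v')(P) = Add(Add(Mul(9, Mul(P, 2)), P), Mul(-1, P)) = Add(Add(Mul(9, Mul(2, P)), P), Mul(-1, P)) = Add(Add(Mul(18, P), P), Mul(-1, P)) = Add(Mul(19, P), Mul(-1, P)) = Mul(18, P))
Function('T')(r, S) = Mul(-7, Pow(Add(S, r), 2))
Add(Function('T')(-486, 345), Function('v')(411)) = Add(Mul(-7, Pow(Add(345, -486), 2)), Mul(18, 411)) = Add(Mul(-7, Pow(-141, 2)), 7398) = Add(Mul(-7, 19881), 7398) = Add(-139167, 7398) = -131769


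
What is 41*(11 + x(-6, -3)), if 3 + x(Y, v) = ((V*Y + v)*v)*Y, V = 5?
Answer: -24026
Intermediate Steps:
x(Y, v) = -3 + Y*v*(v + 5*Y) (x(Y, v) = -3 + ((5*Y + v)*v)*Y = -3 + ((v + 5*Y)*v)*Y = -3 + (v*(v + 5*Y))*Y = -3 + Y*v*(v + 5*Y))
41*(11 + x(-6, -3)) = 41*(11 + (-3 - 6*(-3)² + 5*(-3)*(-6)²)) = 41*(11 + (-3 - 6*9 + 5*(-3)*36)) = 41*(11 + (-3 - 54 - 540)) = 41*(11 - 597) = 41*(-586) = -24026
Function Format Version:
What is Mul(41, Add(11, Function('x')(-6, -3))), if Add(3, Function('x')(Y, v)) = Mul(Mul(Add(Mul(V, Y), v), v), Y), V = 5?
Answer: -24026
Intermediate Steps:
Function('x')(Y, v) = Add(-3, Mul(Y, v, Add(v, Mul(5, Y)))) (Function('x')(Y, v) = Add(-3, Mul(Mul(Add(Mul(5, Y), v), v), Y)) = Add(-3, Mul(Mul(Add(v, Mul(5, Y)), v), Y)) = Add(-3, Mul(Mul(v, Add(v, Mul(5, Y))), Y)) = Add(-3, Mul(Y, v, Add(v, Mul(5, Y)))))
Mul(41, Add(11, Function('x')(-6, -3))) = Mul(41, Add(11, Add(-3, Mul(-6, Pow(-3, 2)), Mul(5, -3, Pow(-6, 2))))) = Mul(41, Add(11, Add(-3, Mul(-6, 9), Mul(5, -3, 36)))) = Mul(41, Add(11, Add(-3, -54, -540))) = Mul(41, Add(11, -597)) = Mul(41, -586) = -24026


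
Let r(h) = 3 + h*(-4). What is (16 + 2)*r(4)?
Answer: -234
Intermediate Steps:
r(h) = 3 - 4*h
(16 + 2)*r(4) = (16 + 2)*(3 - 4*4) = 18*(3 - 16) = 18*(-13) = -234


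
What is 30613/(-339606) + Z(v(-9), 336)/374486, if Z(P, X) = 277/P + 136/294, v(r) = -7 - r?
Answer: -559430422127/6231706933284 ≈ -0.089772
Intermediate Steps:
Z(P, X) = 68/147 + 277/P (Z(P, X) = 277/P + 136*(1/294) = 277/P + 68/147 = 68/147 + 277/P)
30613/(-339606) + Z(v(-9), 336)/374486 = 30613/(-339606) + (68/147 + 277/(-7 - 1*(-9)))/374486 = 30613*(-1/339606) + (68/147 + 277/(-7 + 9))*(1/374486) = -30613/339606 + (68/147 + 277/2)*(1/374486) = -30613/339606 + (40855/294)*(1/374486) = -30613/339606 + 40855/110098884 = -559430422127/6231706933284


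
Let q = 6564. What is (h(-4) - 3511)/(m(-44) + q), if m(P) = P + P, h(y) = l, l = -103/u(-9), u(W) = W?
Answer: -7874/14571 ≈ -0.54039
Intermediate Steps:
l = 103/9 (l = -103/(-9) = -103*(-⅑) = 103/9 ≈ 11.444)
h(y) = 103/9
m(P) = 2*P
(h(-4) - 3511)/(m(-44) + q) = (103/9 - 3511)/(2*(-44) + 6564) = -31496/(9*(-88 + 6564)) = -31496/9/6476 = -31496/9*1/6476 = -7874/14571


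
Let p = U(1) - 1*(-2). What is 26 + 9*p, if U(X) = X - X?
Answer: 44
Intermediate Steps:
U(X) = 0
p = 2 (p = 0 - 1*(-2) = 0 + 2 = 2)
26 + 9*p = 26 + 9*2 = 26 + 18 = 44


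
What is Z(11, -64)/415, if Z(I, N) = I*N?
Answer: -704/415 ≈ -1.6964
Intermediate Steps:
Z(11, -64)/415 = (11*(-64))/415 = -704*1/415 = -704/415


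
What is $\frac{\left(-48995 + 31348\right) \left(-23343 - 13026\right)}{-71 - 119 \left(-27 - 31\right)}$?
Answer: $\frac{23770509}{253} \approx 93955.0$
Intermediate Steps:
$\frac{\left(-48995 + 31348\right) \left(-23343 - 13026\right)}{-71 - 119 \left(-27 - 31\right)} = \frac{\left(-17647\right) \left(-36369\right)}{-71 - -6902} = \frac{641803743}{-71 + 6902} = \frac{641803743}{6831} = 641803743 \cdot \frac{1}{6831} = \frac{23770509}{253}$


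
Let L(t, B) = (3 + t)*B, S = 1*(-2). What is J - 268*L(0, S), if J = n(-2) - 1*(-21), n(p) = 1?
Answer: 1630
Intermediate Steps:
S = -2
J = 22 (J = 1 - 1*(-21) = 1 + 21 = 22)
L(t, B) = B*(3 + t)
J - 268*L(0, S) = 22 - (-536)*(3 + 0) = 22 - (-536)*3 = 22 - 268*(-6) = 22 + 1608 = 1630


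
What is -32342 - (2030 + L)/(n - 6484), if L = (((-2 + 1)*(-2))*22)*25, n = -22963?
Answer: -952371744/29447 ≈ -32342.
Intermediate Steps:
L = 1100 (L = (-1*(-2)*22)*25 = (2*22)*25 = 44*25 = 1100)
-32342 - (2030 + L)/(n - 6484) = -32342 - (2030 + 1100)/(-22963 - 6484) = -32342 - 3130/(-29447) = -32342 - 3130*(-1)/29447 = -32342 - 1*(-3130/29447) = -32342 + 3130/29447 = -952371744/29447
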